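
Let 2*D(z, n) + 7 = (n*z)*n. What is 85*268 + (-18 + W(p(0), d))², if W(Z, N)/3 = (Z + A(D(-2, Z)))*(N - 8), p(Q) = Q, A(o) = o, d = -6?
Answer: 39421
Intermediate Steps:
D(z, n) = -7/2 + z*n²/2 (D(z, n) = -7/2 + ((n*z)*n)/2 = -7/2 + (z*n²)/2 = -7/2 + z*n²/2)
W(Z, N) = 3*(-8 + N)*(-7/2 + Z - Z²) (W(Z, N) = 3*((Z + (-7/2 + (½)*(-2)*Z²))*(N - 8)) = 3*((Z + (-7/2 - Z²))*(-8 + N)) = 3*((-7/2 + Z - Z²)*(-8 + N)) = 3*((-8 + N)*(-7/2 + Z - Z²)) = 3*(-8 + N)*(-7/2 + Z - Z²))
85*268 + (-18 + W(p(0), d))² = 85*268 + (-18 + (84 - 24*0 + 24*0² + 3*(-6)*0 - 3/2*(-6)*(7 + 2*0²)))² = 22780 + (-18 + (84 + 0 + 24*0 + 0 - 3/2*(-6)*(7 + 2*0)))² = 22780 + (-18 + (84 + 0 + 0 + 0 - 3/2*(-6)*(7 + 0)))² = 22780 + (-18 + (84 + 0 + 0 + 0 - 3/2*(-6)*7))² = 22780 + (-18 + (84 + 0 + 0 + 0 + 63))² = 22780 + (-18 + 147)² = 22780 + 129² = 22780 + 16641 = 39421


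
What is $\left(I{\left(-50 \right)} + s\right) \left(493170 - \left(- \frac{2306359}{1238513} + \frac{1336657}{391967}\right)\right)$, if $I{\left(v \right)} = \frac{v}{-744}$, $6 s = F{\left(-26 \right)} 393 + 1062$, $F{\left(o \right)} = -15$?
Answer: $- \frac{11955461914652158963837}{30098285954402} \approx -3.9721 \cdot 10^{8}$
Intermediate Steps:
$s = - \frac{1611}{2}$ ($s = \frac{\left(-15\right) 393 + 1062}{6} = \frac{-5895 + 1062}{6} = \frac{1}{6} \left(-4833\right) = - \frac{1611}{2} \approx -805.5$)
$I{\left(v \right)} = - \frac{v}{744}$ ($I{\left(v \right)} = v \left(- \frac{1}{744}\right) = - \frac{v}{744}$)
$\left(I{\left(-50 \right)} + s\right) \left(493170 - \left(- \frac{2306359}{1238513} + \frac{1336657}{391967}\right)\right) = \left(\left(- \frac{1}{744}\right) \left(-50\right) - \frac{1611}{2}\right) \left(493170 - \left(- \frac{2306359}{1238513} + \frac{1336657}{391967}\right)\right) = \left(\frac{25}{372} - \frac{1611}{2}\right) \left(493170 - \frac{751450452888}{485456225071}\right) = - \frac{299621 \left(493170 + \left(\frac{2306359}{1238513} - \frac{1336657}{391967}\right)\right)}{372} = - \frac{299621 \left(493170 - \frac{751450452888}{485456225071}\right)}{372} = \left(- \frac{299621}{372}\right) \frac{239411695067812182}{485456225071} = - \frac{11955461914652158963837}{30098285954402}$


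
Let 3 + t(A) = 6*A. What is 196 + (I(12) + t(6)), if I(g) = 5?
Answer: 234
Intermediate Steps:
t(A) = -3 + 6*A
196 + (I(12) + t(6)) = 196 + (5 + (-3 + 6*6)) = 196 + (5 + (-3 + 36)) = 196 + (5 + 33) = 196 + 38 = 234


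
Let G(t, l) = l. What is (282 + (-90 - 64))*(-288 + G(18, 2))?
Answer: -36608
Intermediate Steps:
(282 + (-90 - 64))*(-288 + G(18, 2)) = (282 + (-90 - 64))*(-288 + 2) = (282 - 154)*(-286) = 128*(-286) = -36608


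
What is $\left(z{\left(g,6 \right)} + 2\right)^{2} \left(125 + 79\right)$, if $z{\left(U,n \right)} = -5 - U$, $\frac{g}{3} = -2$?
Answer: $1836$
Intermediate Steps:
$g = -6$ ($g = 3 \left(-2\right) = -6$)
$\left(z{\left(g,6 \right)} + 2\right)^{2} \left(125 + 79\right) = \left(\left(-5 - -6\right) + 2\right)^{2} \left(125 + 79\right) = \left(\left(-5 + 6\right) + 2\right)^{2} \cdot 204 = \left(1 + 2\right)^{2} \cdot 204 = 3^{2} \cdot 204 = 9 \cdot 204 = 1836$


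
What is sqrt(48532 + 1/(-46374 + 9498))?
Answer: sqrt(16498931139789)/18438 ≈ 220.30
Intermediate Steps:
sqrt(48532 + 1/(-46374 + 9498)) = sqrt(48532 + 1/(-36876)) = sqrt(48532 - 1/36876) = sqrt(1789666031/36876) = sqrt(16498931139789)/18438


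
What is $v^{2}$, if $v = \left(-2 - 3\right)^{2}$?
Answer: $625$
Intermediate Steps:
$v = 25$ ($v = \left(-5\right)^{2} = 25$)
$v^{2} = 25^{2} = 625$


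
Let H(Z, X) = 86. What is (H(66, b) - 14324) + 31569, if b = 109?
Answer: 17331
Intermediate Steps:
(H(66, b) - 14324) + 31569 = (86 - 14324) + 31569 = -14238 + 31569 = 17331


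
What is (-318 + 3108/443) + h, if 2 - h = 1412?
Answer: -762396/443 ≈ -1721.0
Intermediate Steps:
h = -1410 (h = 2 - 1*1412 = 2 - 1412 = -1410)
(-318 + 3108/443) + h = (-318 + 3108/443) - 1410 = -137766/443 - 1410 = -762396/443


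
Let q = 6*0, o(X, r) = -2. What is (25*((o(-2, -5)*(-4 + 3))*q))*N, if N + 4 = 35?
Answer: 0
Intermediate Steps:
N = 31 (N = -4 + 35 = 31)
q = 0
(25*((o(-2, -5)*(-4 + 3))*q))*N = (25*(-2*(-4 + 3)*0))*31 = (25*(-2*(-1)*0))*31 = (25*(2*0))*31 = (25*0)*31 = 0*31 = 0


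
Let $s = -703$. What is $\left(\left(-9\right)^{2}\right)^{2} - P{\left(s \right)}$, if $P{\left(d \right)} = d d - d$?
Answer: $-488351$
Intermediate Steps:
$P{\left(d \right)} = d^{2} - d$
$\left(\left(-9\right)^{2}\right)^{2} - P{\left(s \right)} = \left(\left(-9\right)^{2}\right)^{2} - - 703 \left(-1 - 703\right) = 81^{2} - \left(-703\right) \left(-704\right) = 6561 - 494912 = -488351$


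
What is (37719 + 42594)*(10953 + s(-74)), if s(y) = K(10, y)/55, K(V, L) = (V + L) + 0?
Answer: 48376615863/55 ≈ 8.7958e+8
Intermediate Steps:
K(V, L) = L + V (K(V, L) = (L + V) + 0 = L + V)
s(y) = 2/11 + y/55 (s(y) = (y + 10)/55 = (10 + y)*(1/55) = 2/11 + y/55)
(37719 + 42594)*(10953 + s(-74)) = (37719 + 42594)*(10953 + (2/11 + (1/55)*(-74))) = 80313*(10953 + (2/11 - 74/55)) = 80313*(10953 - 64/55) = 80313*(602351/55) = 48376615863/55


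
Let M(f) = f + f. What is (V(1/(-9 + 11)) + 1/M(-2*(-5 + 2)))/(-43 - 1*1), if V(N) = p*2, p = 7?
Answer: -169/528 ≈ -0.32008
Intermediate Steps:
M(f) = 2*f
V(N) = 14 (V(N) = 7*2 = 14)
(V(1/(-9 + 11)) + 1/M(-2*(-5 + 2)))/(-43 - 1*1) = (14 + 1/(2*(-2*(-5 + 2))))/(-43 - 1*1) = (14 + 1/(2*(-2*(-3))))/(-43 - 1) = (14 + 1/(2*6))/(-44) = (14 + 1/12)*(-1/44) = (169/12)*(-1/44) = -169/528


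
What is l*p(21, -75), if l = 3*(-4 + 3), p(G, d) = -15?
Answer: 45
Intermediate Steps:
l = -3 (l = 3*(-1) = -3)
l*p(21, -75) = -3*(-15) = 45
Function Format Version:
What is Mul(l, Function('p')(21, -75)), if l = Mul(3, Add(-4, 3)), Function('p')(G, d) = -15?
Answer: 45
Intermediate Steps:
l = -3 (l = Mul(3, -1) = -3)
Mul(l, Function('p')(21, -75)) = Mul(-3, -15) = 45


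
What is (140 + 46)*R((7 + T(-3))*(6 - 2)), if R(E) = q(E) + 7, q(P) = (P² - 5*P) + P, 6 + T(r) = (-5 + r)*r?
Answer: 1786902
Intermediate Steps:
T(r) = -6 + r*(-5 + r) (T(r) = -6 + (-5 + r)*r = -6 + r*(-5 + r))
q(P) = P² - 4*P
R(E) = 7 + E*(-4 + E) (R(E) = E*(-4 + E) + 7 = 7 + E*(-4 + E))
(140 + 46)*R((7 + T(-3))*(6 - 2)) = (140 + 46)*(7 + ((7 + (-6 + (-3)² - 5*(-3)))*(6 - 2))*(-4 + (7 + (-6 + (-3)² - 5*(-3)))*(6 - 2))) = 186*(7 + ((7 + (-6 + 9 + 15))*4)*(-4 + (7 + (-6 + 9 + 15))*4)) = 186*(7 + ((7 + 18)*4)*(-4 + (7 + 18)*4)) = 186*(7 + (25*4)*(-4 + 25*4)) = 186*(7 + 100*(-4 + 100)) = 186*(7 + 100*96) = 186*(7 + 9600) = 186*9607 = 1786902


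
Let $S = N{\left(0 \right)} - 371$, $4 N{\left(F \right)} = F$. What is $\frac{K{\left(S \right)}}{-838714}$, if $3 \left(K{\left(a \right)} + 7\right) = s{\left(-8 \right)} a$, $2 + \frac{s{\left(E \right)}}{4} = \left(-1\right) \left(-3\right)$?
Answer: $\frac{1505}{2516142} \approx 0.00059814$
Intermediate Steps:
$N{\left(F \right)} = \frac{F}{4}$
$s{\left(E \right)} = 4$ ($s{\left(E \right)} = -8 + 4 \left(\left(-1\right) \left(-3\right)\right) = -8 + 4 \cdot 3 = -8 + 12 = 4$)
$S = -371$ ($S = \frac{1}{4} \cdot 0 - 371 = 0 - 371 = -371$)
$K{\left(a \right)} = -7 + \frac{4 a}{3}$
$\frac{K{\left(S \right)}}{-838714} = \frac{-7 + \frac{4}{3} \left(-371\right)}{-838714} = \left(-7 - \frac{1484}{3}\right) \left(- \frac{1}{838714}\right) = \left(- \frac{1505}{3}\right) \left(- \frac{1}{838714}\right) = \frac{1505}{2516142}$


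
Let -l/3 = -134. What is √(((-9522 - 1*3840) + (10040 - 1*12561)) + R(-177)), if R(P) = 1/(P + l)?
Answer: 13*I*√21146/15 ≈ 126.03*I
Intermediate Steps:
l = 402 (l = -3*(-134) = 402)
R(P) = 1/(402 + P) (R(P) = 1/(P + 402) = 1/(402 + P))
√(((-9522 - 1*3840) + (10040 - 1*12561)) + R(-177)) = √(((-9522 - 1*3840) + (10040 - 1*12561)) + 1/(402 - 177)) = √(((-9522 - 3840) + (10040 - 12561)) + 1/225) = √((-13362 - 2521) + 1/225) = √(-15883 + 1/225) = √(-3573674/225) = 13*I*√21146/15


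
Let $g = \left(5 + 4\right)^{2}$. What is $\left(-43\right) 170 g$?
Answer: $-592110$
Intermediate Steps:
$g = 81$ ($g = 9^{2} = 81$)
$\left(-43\right) 170 g = \left(-43\right) 170 \cdot 81 = \left(-7310\right) 81 = -592110$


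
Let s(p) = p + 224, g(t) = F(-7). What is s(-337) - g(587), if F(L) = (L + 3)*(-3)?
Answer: -125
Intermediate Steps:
F(L) = -9 - 3*L (F(L) = (3 + L)*(-3) = -9 - 3*L)
g(t) = 12 (g(t) = -9 - 3*(-7) = -9 + 21 = 12)
s(p) = 224 + p
s(-337) - g(587) = (224 - 337) - 1*12 = -113 - 12 = -125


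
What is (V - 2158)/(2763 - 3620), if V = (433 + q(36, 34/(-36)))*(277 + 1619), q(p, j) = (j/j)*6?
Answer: -830186/857 ≈ -968.71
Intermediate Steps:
q(p, j) = 6 (q(p, j) = 1*6 = 6)
V = 832344 (V = (433 + 6)*(277 + 1619) = 439*1896 = 832344)
(V - 2158)/(2763 - 3620) = (832344 - 2158)/(2763 - 3620) = 830186/(-857) = 830186*(-1/857) = -830186/857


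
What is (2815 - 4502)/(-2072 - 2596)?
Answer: 1687/4668 ≈ 0.36140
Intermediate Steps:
(2815 - 4502)/(-2072 - 2596) = -1687/(-4668) = -1687*(-1/4668) = 1687/4668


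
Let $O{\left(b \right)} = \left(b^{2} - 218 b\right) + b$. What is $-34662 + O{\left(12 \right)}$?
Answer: $-37122$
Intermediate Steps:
$O{\left(b \right)} = b^{2} - 217 b$
$-34662 + O{\left(12 \right)} = -34662 + 12 \left(-217 + 12\right) = -34662 + 12 \left(-205\right) = -34662 - 2460 = -37122$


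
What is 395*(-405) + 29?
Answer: -159946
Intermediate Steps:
395*(-405) + 29 = -159975 + 29 = -159946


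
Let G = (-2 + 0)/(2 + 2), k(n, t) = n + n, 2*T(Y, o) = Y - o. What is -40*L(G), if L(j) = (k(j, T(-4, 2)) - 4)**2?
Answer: -1000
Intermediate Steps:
T(Y, o) = Y/2 - o/2 (T(Y, o) = (Y - o)/2 = Y/2 - o/2)
k(n, t) = 2*n
G = -1/2 (G = -2/4 = -2*1/4 = -1/2 ≈ -0.50000)
L(j) = (-4 + 2*j)**2 (L(j) = (2*j - 4)**2 = (-4 + 2*j)**2)
-40*L(G) = -160*(-2 - 1/2)**2 = -160*(-5/2)**2 = -160*25/4 = -40*25 = -1000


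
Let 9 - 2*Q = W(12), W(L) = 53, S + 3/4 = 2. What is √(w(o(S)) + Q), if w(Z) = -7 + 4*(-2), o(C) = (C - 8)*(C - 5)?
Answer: I*√37 ≈ 6.0828*I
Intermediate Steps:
S = 5/4 (S = -¾ + 2 = 5/4 ≈ 1.2500)
o(C) = (-8 + C)*(-5 + C)
Q = -22 (Q = 9/2 - ½*53 = 9/2 - 53/2 = -22)
w(Z) = -15 (w(Z) = -7 - 8 = -15)
√(w(o(S)) + Q) = √(-15 - 22) = √(-37) = I*√37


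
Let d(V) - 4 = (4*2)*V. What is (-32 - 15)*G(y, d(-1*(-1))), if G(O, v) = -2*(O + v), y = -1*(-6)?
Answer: 1692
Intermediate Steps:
y = 6
d(V) = 4 + 8*V (d(V) = 4 + (4*2)*V = 4 + 8*V)
G(O, v) = -2*O - 2*v
(-32 - 15)*G(y, d(-1*(-1))) = (-32 - 15)*(-2*6 - 2*(4 + 8*(-1*(-1)))) = -47*(-12 - 2*(4 + 8*1)) = -47*(-12 - 2*(4 + 8)) = -47*(-12 - 2*12) = -47*(-12 - 24) = -47*(-36) = 1692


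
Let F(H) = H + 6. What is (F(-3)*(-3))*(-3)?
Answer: 27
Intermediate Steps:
F(H) = 6 + H
(F(-3)*(-3))*(-3) = ((6 - 3)*(-3))*(-3) = (3*(-3))*(-3) = -9*(-3) = 27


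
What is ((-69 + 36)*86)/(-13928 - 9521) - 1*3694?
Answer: -86617768/23449 ≈ -3693.9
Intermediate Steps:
((-69 + 36)*86)/(-13928 - 9521) - 1*3694 = -33*86/(-23449) - 3694 = -2838*(-1/23449) - 3694 = 2838/23449 - 3694 = -86617768/23449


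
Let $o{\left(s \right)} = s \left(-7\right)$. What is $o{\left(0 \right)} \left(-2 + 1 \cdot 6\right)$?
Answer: $0$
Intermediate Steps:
$o{\left(s \right)} = - 7 s$
$o{\left(0 \right)} \left(-2 + 1 \cdot 6\right) = \left(-7\right) 0 \left(-2 + 1 \cdot 6\right) = 0 \left(-2 + 6\right) = 0 \cdot 4 = 0$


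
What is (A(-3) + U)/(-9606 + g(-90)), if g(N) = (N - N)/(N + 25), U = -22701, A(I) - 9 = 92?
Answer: 11300/4803 ≈ 2.3527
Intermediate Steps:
A(I) = 101 (A(I) = 9 + 92 = 101)
g(N) = 0 (g(N) = 0/(25 + N) = 0)
(A(-3) + U)/(-9606 + g(-90)) = (101 - 22701)/(-9606 + 0) = -22600/(-9606) = -22600*(-1/9606) = 11300/4803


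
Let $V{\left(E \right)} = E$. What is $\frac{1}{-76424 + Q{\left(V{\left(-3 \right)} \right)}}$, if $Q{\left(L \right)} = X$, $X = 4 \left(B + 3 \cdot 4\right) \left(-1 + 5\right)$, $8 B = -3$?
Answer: $- \frac{1}{76238} \approx -1.3117 \cdot 10^{-5}$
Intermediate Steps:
$B = - \frac{3}{8}$ ($B = \frac{1}{8} \left(-3\right) = - \frac{3}{8} \approx -0.375$)
$X = 186$ ($X = 4 \left(- \frac{3}{8} + 3 \cdot 4\right) \left(-1 + 5\right) = 4 \left(- \frac{3}{8} + 12\right) 4 = 4 \cdot \frac{93}{8} \cdot 4 = \frac{93}{2} \cdot 4 = 186$)
$Q{\left(L \right)} = 186$
$\frac{1}{-76424 + Q{\left(V{\left(-3 \right)} \right)}} = \frac{1}{-76424 + 186} = \frac{1}{-76238} = - \frac{1}{76238}$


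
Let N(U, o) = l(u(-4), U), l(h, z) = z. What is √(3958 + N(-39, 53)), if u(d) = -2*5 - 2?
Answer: √3919 ≈ 62.602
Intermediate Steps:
u(d) = -12 (u(d) = -10 - 2 = -12)
N(U, o) = U
√(3958 + N(-39, 53)) = √(3958 - 39) = √3919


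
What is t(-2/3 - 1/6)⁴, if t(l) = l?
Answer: 625/1296 ≈ 0.48225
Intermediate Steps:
t(-2/3 - 1/6)⁴ = (-2/3 - 1/6)⁴ = (-2*⅓ - 1*⅙)⁴ = (-⅔ - ⅙)⁴ = (-⅚)⁴ = 625/1296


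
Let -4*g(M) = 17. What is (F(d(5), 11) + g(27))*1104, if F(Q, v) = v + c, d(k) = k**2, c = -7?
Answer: -276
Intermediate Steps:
g(M) = -17/4 (g(M) = -1/4*17 = -17/4)
F(Q, v) = -7 + v (F(Q, v) = v - 7 = -7 + v)
(F(d(5), 11) + g(27))*1104 = ((-7 + 11) - 17/4)*1104 = (4 - 17/4)*1104 = -1/4*1104 = -276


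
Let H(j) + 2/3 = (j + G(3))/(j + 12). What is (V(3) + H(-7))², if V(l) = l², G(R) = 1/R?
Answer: 49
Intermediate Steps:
G(R) = 1/R
H(j) = -⅔ + (⅓ + j)/(12 + j) (H(j) = -⅔ + (j + 1/3)/(j + 12) = -⅔ + (j + ⅓)/(12 + j) = -⅔ + (⅓ + j)/(12 + j))
(V(3) + H(-7))² = (3² + (-23 - 7)/(3*(12 - 7)))² = (9 + (⅓)*(-30)/5)² = (9 + (⅓)*(⅕)*(-30))² = (9 - 2)² = 7² = 49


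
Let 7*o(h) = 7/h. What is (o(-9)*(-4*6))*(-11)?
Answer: -88/3 ≈ -29.333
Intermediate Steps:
o(h) = 1/h (o(h) = (7/h)/7 = 1/h)
(o(-9)*(-4*6))*(-11) = ((-4*6)/(-9))*(-11) = -1/9*(-24)*(-11) = (8/3)*(-11) = -88/3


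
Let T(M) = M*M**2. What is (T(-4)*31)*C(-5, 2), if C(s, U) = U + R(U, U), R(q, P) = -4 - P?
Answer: 7936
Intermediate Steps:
C(s, U) = -4 (C(s, U) = U + (-4 - U) = -4)
T(M) = M**3
(T(-4)*31)*C(-5, 2) = ((-4)**3*31)*(-4) = -64*31*(-4) = -1984*(-4) = 7936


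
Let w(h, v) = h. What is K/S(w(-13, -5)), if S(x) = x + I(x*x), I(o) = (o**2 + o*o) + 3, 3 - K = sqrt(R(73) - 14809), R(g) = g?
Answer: 3/57112 - I*sqrt(921)/14278 ≈ 5.2528e-5 - 0.0021255*I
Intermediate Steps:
K = 3 - 4*I*sqrt(921) (K = 3 - sqrt(73 - 14809) = 3 - sqrt(-14736) = 3 - 4*I*sqrt(921) ≈ 3.0 - 121.39*I)
I(o) = 3 + 2*o**2 (I(o) = (o**2 + o**2) + 3 = 2*o**2 + 3 = 3 + 2*o**2)
S(x) = 3 + x + 2*x**4 (S(x) = x + (3 + 2*(x*x)**2) = x + (3 + 2*(x**2)**2) = x + (3 + 2*x**4) = 3 + x + 2*x**4)
K/S(w(-13, -5)) = (3 - 4*I*sqrt(921))/(3 - 13 + 2*(-13)**4) = (3 - 4*I*sqrt(921))/(3 - 13 + 2*28561) = (3 - 4*I*sqrt(921))/(3 - 13 + 57122) = (3 - 4*I*sqrt(921))/57112 = (3 - 4*I*sqrt(921))*(1/57112) = 3/57112 - I*sqrt(921)/14278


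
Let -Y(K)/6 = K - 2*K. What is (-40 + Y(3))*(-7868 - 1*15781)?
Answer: 520278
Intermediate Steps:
Y(K) = 6*K (Y(K) = -6*(K - 2*K) = -(-6)*K = 6*K)
(-40 + Y(3))*(-7868 - 1*15781) = (-40 + 6*3)*(-7868 - 1*15781) = (-40 + 18)*(-7868 - 15781) = -22*(-23649) = 520278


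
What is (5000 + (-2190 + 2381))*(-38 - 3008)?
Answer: -15811786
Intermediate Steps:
(5000 + (-2190 + 2381))*(-38 - 3008) = (5000 + 191)*(-3046) = 5191*(-3046) = -15811786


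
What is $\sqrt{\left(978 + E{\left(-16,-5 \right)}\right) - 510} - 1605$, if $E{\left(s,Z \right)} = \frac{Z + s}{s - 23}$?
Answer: $-1605 + \frac{\sqrt{79183}}{13} \approx -1583.4$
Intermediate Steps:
$E{\left(s,Z \right)} = \frac{Z + s}{-23 + s}$
$\sqrt{\left(978 + E{\left(-16,-5 \right)}\right) - 510} - 1605 = \sqrt{\left(978 + \frac{-5 - 16}{-23 - 16}\right) - 510} - 1605 = \sqrt{\left(978 + \frac{1}{-39} \left(-21\right)\right) - 510} - 1605 = \sqrt{\left(978 - - \frac{7}{13}\right) - 510} - 1605 = \sqrt{\left(978 + \frac{7}{13}\right) - 510} - 1605 = \sqrt{\frac{12721}{13} - 510} - 1605 = \sqrt{\frac{6091}{13}} - 1605 = \frac{\sqrt{79183}}{13} - 1605 = -1605 + \frac{\sqrt{79183}}{13}$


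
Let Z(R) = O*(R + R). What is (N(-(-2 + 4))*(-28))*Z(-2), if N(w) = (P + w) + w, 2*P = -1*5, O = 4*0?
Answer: 0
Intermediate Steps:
O = 0
P = -5/2 (P = (-1*5)/2 = (½)*(-5) = -5/2 ≈ -2.5000)
Z(R) = 0 (Z(R) = 0*(R + R) = 0*(2*R) = 0)
N(w) = -5/2 + 2*w (N(w) = (-5/2 + w) + w = -5/2 + 2*w)
(N(-(-2 + 4))*(-28))*Z(-2) = ((-5/2 + 2*(-(-2 + 4)))*(-28))*0 = ((-5/2 + 2*(-1*2))*(-28))*0 = ((-5/2 + 2*(-2))*(-28))*0 = ((-5/2 - 4)*(-28))*0 = -13/2*(-28)*0 = 182*0 = 0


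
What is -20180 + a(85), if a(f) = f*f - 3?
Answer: -12958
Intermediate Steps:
a(f) = -3 + f² (a(f) = f² - 3 = -3 + f²)
-20180 + a(85) = -20180 + (-3 + 85²) = -20180 + (-3 + 7225) = -20180 + 7222 = -12958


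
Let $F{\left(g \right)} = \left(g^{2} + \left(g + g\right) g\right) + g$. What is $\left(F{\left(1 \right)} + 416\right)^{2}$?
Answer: $176400$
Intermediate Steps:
$F{\left(g \right)} = g + 3 g^{2}$ ($F{\left(g \right)} = \left(g^{2} + 2 g g\right) + g = \left(g^{2} + 2 g^{2}\right) + g = 3 g^{2} + g = g + 3 g^{2}$)
$\left(F{\left(1 \right)} + 416\right)^{2} = \left(1 \left(1 + 3 \cdot 1\right) + 416\right)^{2} = \left(1 \left(1 + 3\right) + 416\right)^{2} = \left(1 \cdot 4 + 416\right)^{2} = \left(4 + 416\right)^{2} = 420^{2} = 176400$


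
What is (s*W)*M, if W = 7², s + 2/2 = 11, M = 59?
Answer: 28910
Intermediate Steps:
s = 10 (s = -1 + 11 = 10)
W = 49
(s*W)*M = (10*49)*59 = 490*59 = 28910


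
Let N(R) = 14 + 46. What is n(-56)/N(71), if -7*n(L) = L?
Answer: 2/15 ≈ 0.13333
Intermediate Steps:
n(L) = -L/7
N(R) = 60
n(-56)/N(71) = -⅐*(-56)/60 = 8*(1/60) = 2/15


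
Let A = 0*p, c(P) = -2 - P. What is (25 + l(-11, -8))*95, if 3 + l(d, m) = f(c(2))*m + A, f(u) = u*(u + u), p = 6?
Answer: -22230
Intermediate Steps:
A = 0 (A = 0*6 = 0)
f(u) = 2*u**2 (f(u) = u*(2*u) = 2*u**2)
l(d, m) = -3 + 32*m (l(d, m) = -3 + ((2*(-2 - 1*2)**2)*m + 0) = -3 + ((2*(-2 - 2)**2)*m + 0) = -3 + ((2*(-4)**2)*m + 0) = -3 + ((2*16)*m + 0) = -3 + (32*m + 0) = -3 + 32*m)
(25 + l(-11, -8))*95 = (25 + (-3 + 32*(-8)))*95 = (25 + (-3 - 256))*95 = (25 - 259)*95 = -234*95 = -22230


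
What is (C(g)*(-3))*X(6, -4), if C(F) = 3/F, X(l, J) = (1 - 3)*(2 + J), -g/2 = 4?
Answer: 9/2 ≈ 4.5000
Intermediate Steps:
g = -8 (g = -2*4 = -8)
X(l, J) = -4 - 2*J (X(l, J) = -2*(2 + J) = -4 - 2*J)
(C(g)*(-3))*X(6, -4) = ((3/(-8))*(-3))*(-4 - 2*(-4)) = ((3*(-⅛))*(-3))*(-4 + 8) = -3/8*(-3)*4 = (9/8)*4 = 9/2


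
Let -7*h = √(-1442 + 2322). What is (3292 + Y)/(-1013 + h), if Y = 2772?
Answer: -300998768/50281401 + 169792*√55/50281401 ≈ -5.9612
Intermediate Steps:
h = -4*√55/7 (h = -√(-1442 + 2322)/7 = -4*√55/7 ≈ -4.2378)
(3292 + Y)/(-1013 + h) = (3292 + 2772)/(-1013 - 4*√55/7) = 6064/(-1013 - 4*√55/7)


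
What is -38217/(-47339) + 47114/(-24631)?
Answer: -1289006719/1166006909 ≈ -1.1055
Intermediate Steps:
-38217/(-47339) + 47114/(-24631) = -38217*(-1/47339) + 47114*(-1/24631) = 38217/47339 - 47114/24631 = -1289006719/1166006909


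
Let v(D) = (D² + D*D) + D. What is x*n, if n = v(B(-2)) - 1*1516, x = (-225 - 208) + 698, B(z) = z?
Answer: -400150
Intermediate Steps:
v(D) = D + 2*D² (v(D) = (D² + D²) + D = 2*D² + D = D + 2*D²)
x = 265 (x = -433 + 698 = 265)
n = -1510 (n = -2*(1 + 2*(-2)) - 1*1516 = -2*(1 - 4) - 1516 = -2*(-3) - 1516 = 6 - 1516 = -1510)
x*n = 265*(-1510) = -400150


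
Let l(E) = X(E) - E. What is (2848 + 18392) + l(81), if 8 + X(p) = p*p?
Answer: 27712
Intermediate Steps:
X(p) = -8 + p² (X(p) = -8 + p*p = -8 + p²)
l(E) = -8 + E² - E (l(E) = (-8 + E²) - E = -8 + E² - E)
(2848 + 18392) + l(81) = (2848 + 18392) + (-8 + 81² - 1*81) = 21240 + (-8 + 6561 - 81) = 21240 + 6472 = 27712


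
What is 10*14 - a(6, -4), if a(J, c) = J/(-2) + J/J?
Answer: 142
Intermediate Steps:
a(J, c) = 1 - J/2 (a(J, c) = J*(-½) + 1 = -J/2 + 1 = 1 - J/2)
10*14 - a(6, -4) = 10*14 - (1 - ½*6) = 140 - (1 - 3) = 140 - 1*(-2) = 140 + 2 = 142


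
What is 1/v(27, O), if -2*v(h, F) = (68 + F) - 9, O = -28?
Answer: -2/31 ≈ -0.064516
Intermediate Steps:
v(h, F) = -59/2 - F/2 (v(h, F) = -((68 + F) - 9)/2 = -(59 + F)/2 = -59/2 - F/2)
1/v(27, O) = 1/(-59/2 - ½*(-28)) = 1/(-59/2 + 14) = 1/(-31/2) = -2/31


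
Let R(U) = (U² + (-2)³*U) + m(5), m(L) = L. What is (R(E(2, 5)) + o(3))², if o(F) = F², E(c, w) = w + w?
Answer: 1156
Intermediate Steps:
E(c, w) = 2*w
R(U) = 5 + U² - 8*U (R(U) = (U² + (-2)³*U) + 5 = (U² - 8*U) + 5 = 5 + U² - 8*U)
(R(E(2, 5)) + o(3))² = ((5 + (2*5)² - 16*5) + 3²)² = ((5 + 10² - 8*10) + 9)² = ((5 + 100 - 80) + 9)² = (25 + 9)² = 34² = 1156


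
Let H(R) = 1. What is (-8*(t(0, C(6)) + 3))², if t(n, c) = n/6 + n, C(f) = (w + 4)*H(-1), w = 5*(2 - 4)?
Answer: 576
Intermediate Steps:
w = -10 (w = 5*(-2) = -10)
C(f) = -6 (C(f) = (-10 + 4)*1 = -6*1 = -6)
t(n, c) = 7*n/6 (t(n, c) = n*(⅙) + n = n/6 + n = 7*n/6)
(-8*(t(0, C(6)) + 3))² = (-8*((7/6)*0 + 3))² = (-8*(0 + 3))² = (-8*3)² = (-24)² = 576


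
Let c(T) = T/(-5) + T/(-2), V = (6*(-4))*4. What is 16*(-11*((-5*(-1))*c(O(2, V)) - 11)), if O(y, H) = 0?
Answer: 1936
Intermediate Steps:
V = -96 (V = -24*4 = -96)
c(T) = -7*T/10 (c(T) = T*(-⅕) + T*(-½) = -T/5 - T/2 = -7*T/10)
16*(-11*((-5*(-1))*c(O(2, V)) - 11)) = 16*(-11*((-5*(-1))*(-7/10*0) - 11)) = 16*(-11*(5*0 - 11)) = 16*(-11*(0 - 11)) = 16*(-11*(-11)) = 16*121 = 1936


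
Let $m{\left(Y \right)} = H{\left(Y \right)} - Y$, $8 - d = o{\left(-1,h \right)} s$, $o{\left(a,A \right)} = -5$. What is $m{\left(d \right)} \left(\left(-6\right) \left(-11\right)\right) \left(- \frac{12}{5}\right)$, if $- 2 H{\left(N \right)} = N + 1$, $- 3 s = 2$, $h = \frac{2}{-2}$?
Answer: $1188$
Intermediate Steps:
$h = -1$ ($h = 2 \left(- \frac{1}{2}\right) = -1$)
$s = - \frac{2}{3}$ ($s = \left(- \frac{1}{3}\right) 2 = - \frac{2}{3} \approx -0.66667$)
$H{\left(N \right)} = - \frac{1}{2} - \frac{N}{2}$ ($H{\left(N \right)} = - \frac{N + 1}{2} = - \frac{1 + N}{2} = - \frac{1}{2} - \frac{N}{2}$)
$d = \frac{14}{3}$ ($d = 8 - \left(-5\right) \left(- \frac{2}{3}\right) = 8 - \frac{10}{3} = \frac{14}{3} \approx 4.6667$)
$m{\left(Y \right)} = - \frac{1}{2} - \frac{3 Y}{2}$ ($m{\left(Y \right)} = \left(- \frac{1}{2} - \frac{Y}{2}\right) - Y = - \frac{1}{2} - \frac{3 Y}{2}$)
$m{\left(d \right)} \left(\left(-6\right) \left(-11\right)\right) \left(- \frac{12}{5}\right) = \left(- \frac{1}{2} - 7\right) \left(\left(-6\right) \left(-11\right)\right) \left(- \frac{12}{5}\right) = \left(- \frac{1}{2} - 7\right) 66 \left(\left(-12\right) \frac{1}{5}\right) = \left(- \frac{15}{2}\right) 66 \left(- \frac{12}{5}\right) = \left(-495\right) \left(- \frac{12}{5}\right) = 1188$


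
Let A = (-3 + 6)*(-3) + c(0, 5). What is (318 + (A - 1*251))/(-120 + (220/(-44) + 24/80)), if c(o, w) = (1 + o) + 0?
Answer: -590/1247 ≈ -0.47314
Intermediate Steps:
c(o, w) = 1 + o
A = -8 (A = (-3 + 6)*(-3) + (1 + 0) = 3*(-3) + 1 = -9 + 1 = -8)
(318 + (A - 1*251))/(-120 + (220/(-44) + 24/80)) = (318 + (-8 - 1*251))/(-120 + (220/(-44) + 24/80)) = (318 + (-8 - 251))/(-120 + (220*(-1/44) + 24*(1/80))) = (318 - 259)/(-120 + (-5 + 3/10)) = 59/(-120 - 47/10) = 59/(-1247/10) = 59*(-10/1247) = -590/1247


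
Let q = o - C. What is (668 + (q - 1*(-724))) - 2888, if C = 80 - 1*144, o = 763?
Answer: -669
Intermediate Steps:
C = -64 (C = 80 - 144 = -64)
q = 827 (q = 763 - 1*(-64) = 763 + 64 = 827)
(668 + (q - 1*(-724))) - 2888 = (668 + (827 - 1*(-724))) - 2888 = (668 + (827 + 724)) - 2888 = (668 + 1551) - 2888 = 2219 - 2888 = -669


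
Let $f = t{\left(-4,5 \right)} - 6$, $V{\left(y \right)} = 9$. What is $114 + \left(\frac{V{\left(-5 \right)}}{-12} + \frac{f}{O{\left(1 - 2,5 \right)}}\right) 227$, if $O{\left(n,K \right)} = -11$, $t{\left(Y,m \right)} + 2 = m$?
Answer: $\frac{249}{44} \approx 5.6591$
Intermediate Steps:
$t{\left(Y,m \right)} = -2 + m$
$f = -3$ ($f = \left(-2 + 5\right) - 6 = 3 - 6 = -3$)
$114 + \left(\frac{V{\left(-5 \right)}}{-12} + \frac{f}{O{\left(1 - 2,5 \right)}}\right) 227 = 114 + \left(\frac{9}{-12} - \frac{3}{-11}\right) 227 = 114 + \left(9 \left(- \frac{1}{12}\right) - - \frac{3}{11}\right) 227 = 114 + \left(- \frac{3}{4} + \frac{3}{11}\right) 227 = 114 - \frac{4767}{44} = \frac{249}{44}$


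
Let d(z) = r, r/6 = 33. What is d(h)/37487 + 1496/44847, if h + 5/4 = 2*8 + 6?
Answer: 5905478/152834499 ≈ 0.038640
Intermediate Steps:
h = 83/4 (h = -5/4 + (2*8 + 6) = -5/4 + (16 + 6) = -5/4 + 22 = 83/4 ≈ 20.750)
r = 198 (r = 6*33 = 198)
d(z) = 198
d(h)/37487 + 1496/44847 = 198/37487 + 1496/44847 = 198*(1/37487) + 1496*(1/44847) = 198/37487 + 136/4077 = 5905478/152834499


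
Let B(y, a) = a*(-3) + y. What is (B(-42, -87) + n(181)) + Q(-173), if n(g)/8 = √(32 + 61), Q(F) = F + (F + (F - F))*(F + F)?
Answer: 59904 + 8*√93 ≈ 59981.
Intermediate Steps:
B(y, a) = y - 3*a (B(y, a) = -3*a + y = y - 3*a)
Q(F) = F + 2*F² (Q(F) = F + (F + 0)*(2*F) = F + F*(2*F) = F + 2*F²)
n(g) = 8*√93 (n(g) = 8*√(32 + 61) = 8*√93)
(B(-42, -87) + n(181)) + Q(-173) = ((-42 - 3*(-87)) + 8*√93) - 173*(1 + 2*(-173)) = ((-42 + 261) + 8*√93) - 173*(1 - 346) = (219 + 8*√93) - 173*(-345) = (219 + 8*√93) + 59685 = 59904 + 8*√93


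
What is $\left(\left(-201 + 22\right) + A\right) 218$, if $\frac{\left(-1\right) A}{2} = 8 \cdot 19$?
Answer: $-105294$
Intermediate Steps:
$A = -304$ ($A = - 2 \cdot 8 \cdot 19 = \left(-2\right) 152 = -304$)
$\left(\left(-201 + 22\right) + A\right) 218 = \left(\left(-201 + 22\right) - 304\right) 218 = \left(-179 - 304\right) 218 = \left(-483\right) 218 = -105294$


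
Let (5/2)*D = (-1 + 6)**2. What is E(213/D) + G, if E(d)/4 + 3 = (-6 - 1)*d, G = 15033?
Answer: 72123/5 ≈ 14425.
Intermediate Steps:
D = 10 (D = 2*(-1 + 6)**2/5 = (2/5)*5**2 = (2/5)*25 = 10)
E(d) = -12 - 28*d (E(d) = -12 + 4*((-6 - 1)*d) = -12 + 4*(-7*d) = -12 - 28*d)
E(213/D) + G = (-12 - 5964/10) + 15033 = (-12 - 28*213/10) + 15033 = (-12 - 2982/5) + 15033 = -3042/5 + 15033 = 72123/5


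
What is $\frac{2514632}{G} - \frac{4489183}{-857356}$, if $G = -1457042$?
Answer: $\frac{2192496671847}{624601850476} \approx 3.5102$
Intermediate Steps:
$\frac{2514632}{G} - \frac{4489183}{-857356} = \frac{2514632}{-1457042} - \frac{4489183}{-857356} = 2514632 \left(- \frac{1}{1457042}\right) - - \frac{4489183}{857356} = - \frac{1257316}{728521} + \frac{4489183}{857356} = \frac{2192496671847}{624601850476}$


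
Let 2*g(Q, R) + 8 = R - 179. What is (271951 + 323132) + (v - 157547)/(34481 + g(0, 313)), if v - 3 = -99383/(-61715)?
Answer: 1268637584757103/2131882960 ≈ 5.9508e+5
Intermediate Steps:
g(Q, R) = -187/2 + R/2 (g(Q, R) = -4 + (R - 179)/2 = -4 + (-179 + R)/2 = -4 + (-179/2 + R/2) = -187/2 + R/2)
v = 284528/61715 (v = 3 - 99383/(-61715) = 3 - 99383*(-1/61715) = 3 + 99383/61715 = 284528/61715 ≈ 4.6104)
(271951 + 323132) + (v - 157547)/(34481 + g(0, 313)) = (271951 + 323132) + (284528/61715 - 157547)/(34481 + (-187/2 + (½)*313)) = 595083 - 9722728577/(61715*(34481 + (-187/2 + 313/2))) = 595083 - 9722728577/(61715*(34481 + 63)) = 595083 - 9722728577/61715/34544 = 595083 - 9722728577/61715*1/34544 = 595083 - 9722728577/2131882960 = 1268637584757103/2131882960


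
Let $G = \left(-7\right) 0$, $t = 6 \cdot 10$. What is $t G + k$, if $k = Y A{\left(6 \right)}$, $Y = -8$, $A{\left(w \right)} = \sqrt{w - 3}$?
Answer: $- 8 \sqrt{3} \approx -13.856$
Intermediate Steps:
$t = 60$
$G = 0$
$A{\left(w \right)} = \sqrt{-3 + w}$
$k = - 8 \sqrt{3}$ ($k = - 8 \sqrt{-3 + 6} = - 8 \sqrt{3} \approx -13.856$)
$t G + k = 60 \cdot 0 - 8 \sqrt{3} = 0 - 8 \sqrt{3} = - 8 \sqrt{3}$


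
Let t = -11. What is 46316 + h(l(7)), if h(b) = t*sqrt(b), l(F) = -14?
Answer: 46316 - 11*I*sqrt(14) ≈ 46316.0 - 41.158*I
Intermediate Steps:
h(b) = -11*sqrt(b)
46316 + h(l(7)) = 46316 - 11*I*sqrt(14)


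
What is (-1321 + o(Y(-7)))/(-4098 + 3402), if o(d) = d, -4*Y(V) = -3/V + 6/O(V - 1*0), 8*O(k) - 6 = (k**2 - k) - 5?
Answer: 702941/370272 ≈ 1.8984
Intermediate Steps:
O(k) = 1/8 - k/8 + k**2/8 (O(k) = 3/4 + ((k**2 - k) - 5)/8 = 3/4 + (-5 + k**2 - k)/8 = 3/4 + (-5/8 - k/8 + k**2/8) = 1/8 - k/8 + k**2/8)
Y(V) = -3/(2*(1/8 - V/8 + V**2/8)) + 3/(4*V) (Y(V) = -(-3/V + 6/(1/8 - (V - 1*0)/8 + (V - 1*0)**2/8))/4 = -(-3/V + 6/(1/8 - (V + 0)/8 + (V + 0)**2/8))/4 = -(-3/V + 6/(1/8 - V/8 + V**2/8))/4 = -3/(2*(1/8 - V/8 + V**2/8)) + 3/(4*V))
(-1321 + o(Y(-7)))/(-4098 + 3402) = (-1321 + (3/4)*(1 + (-7)**2 - 17*(-7))/(-7*(1 + (-7)**2 - 1*(-7))))/(-4098 + 3402) = (-1321 + (3/4)*(-1/7)*(1 + 49 + 119)/(1 + 49 + 7))/(-696) = (-1321 + (3/4)*(-1/7)*169/57)*(-1/696) = (-1321 + (3/4)*(-1/7)*(1/57)*169)*(-1/696) = (-1321 - 169/532)*(-1/696) = -702941/532*(-1/696) = 702941/370272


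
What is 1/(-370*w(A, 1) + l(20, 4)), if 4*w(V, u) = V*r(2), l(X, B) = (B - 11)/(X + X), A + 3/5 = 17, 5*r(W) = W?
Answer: -40/24279 ≈ -0.0016475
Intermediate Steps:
r(W) = W/5
A = 82/5 (A = -⅗ + 17 = 82/5 ≈ 16.400)
l(X, B) = (-11 + B)/(2*X) (l(X, B) = (-11 + B)/((2*X)) = (-11 + B)*(1/(2*X)) = (-11 + B)/(2*X))
w(V, u) = V/10 (w(V, u) = (V*((⅕)*2))/4 = (V*(⅖))/4 = (2*V/5)/4 = V/10)
1/(-370*w(A, 1) + l(20, 4)) = 1/(-37*82/5 + (½)*(-11 + 4)/20) = 1/(-370*41/25 + (½)*(1/20)*(-7)) = 1/(-3034/5 - 7/40) = 1/(-24279/40) = -40/24279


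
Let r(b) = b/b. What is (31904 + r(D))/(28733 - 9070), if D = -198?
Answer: 31905/19663 ≈ 1.6226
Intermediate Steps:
r(b) = 1
(31904 + r(D))/(28733 - 9070) = (31904 + 1)/(28733 - 9070) = 31905/19663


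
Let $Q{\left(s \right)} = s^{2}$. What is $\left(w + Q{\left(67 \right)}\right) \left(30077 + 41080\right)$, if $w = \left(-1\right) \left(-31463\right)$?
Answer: $2558236464$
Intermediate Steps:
$w = 31463$
$\left(w + Q{\left(67 \right)}\right) \left(30077 + 41080\right) = \left(31463 + 67^{2}\right) \left(30077 + 41080\right) = \left(31463 + 4489\right) 71157 = 35952 \cdot 71157 = 2558236464$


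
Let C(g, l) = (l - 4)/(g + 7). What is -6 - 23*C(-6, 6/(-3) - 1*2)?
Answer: 178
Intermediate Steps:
C(g, l) = (-4 + l)/(7 + g)
-6 - 23*C(-6, 6/(-3) - 1*2) = -6 - 23*(-4 + (6/(-3) - 1*2))/(7 - 6) = -6 - 23*(-4 + (6*(-⅓) - 2))/1 = -6 - 23*(-4 + (-2 - 2)) = -6 - 23*(-4 - 4) = -6 - 23*(-8) = -6 + 184 = 178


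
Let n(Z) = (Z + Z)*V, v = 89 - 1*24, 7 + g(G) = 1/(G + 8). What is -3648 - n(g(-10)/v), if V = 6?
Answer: -47406/13 ≈ -3646.6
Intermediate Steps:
g(G) = -7 + 1/(8 + G) (g(G) = -7 + 1/(G + 8) = -7 + 1/(8 + G))
v = 65 (v = 89 - 24 = 65)
n(Z) = 12*Z (n(Z) = (Z + Z)*6 = (2*Z)*6 = 12*Z)
-3648 - n(g(-10)/v) = -3648 - 12*((-55 - 7*(-10))/(8 - 10))/65 = -3648 - 12*((-55 + 70)/(-2))*(1/65) = -3648 - 12*-½*15*(1/65) = -3648 - 12*(-15/2*1/65) = -3648 - 12*(-3)/26 = -3648 - 1*(-18/13) = -3648 + 18/13 = -47406/13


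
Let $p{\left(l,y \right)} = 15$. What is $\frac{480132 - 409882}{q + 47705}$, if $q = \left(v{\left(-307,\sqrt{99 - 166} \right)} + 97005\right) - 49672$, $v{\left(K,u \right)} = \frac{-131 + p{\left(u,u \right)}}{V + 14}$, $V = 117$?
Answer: $\frac{4601375}{6224931} \approx 0.73919$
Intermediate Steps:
$v{\left(K,u \right)} = - \frac{116}{131}$ ($v{\left(K,u \right)} = \frac{-131 + 15}{117 + 14} = - \frac{116}{131}$)
$q = \frac{6200507}{131}$ ($q = \left(- \frac{116}{131} + 97005\right) - 49672 = \frac{12707539}{131} - 49672 = \frac{6200507}{131} \approx 47332.0$)
$\frac{480132 - 409882}{q + 47705} = \frac{480132 - 409882}{\frac{6200507}{131} + 47705} = \frac{70250}{\frac{12449862}{131}} = 70250 \cdot \frac{131}{12449862} = \frac{4601375}{6224931}$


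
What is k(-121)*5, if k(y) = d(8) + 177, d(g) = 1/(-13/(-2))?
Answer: 11515/13 ≈ 885.77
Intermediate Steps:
d(g) = 2/13 (d(g) = 1/(-13*(-½)) = 1/(13/2) = 2/13)
k(y) = 2303/13 (k(y) = 2/13 + 177 = 2303/13)
k(-121)*5 = (2303/13)*5 = 11515/13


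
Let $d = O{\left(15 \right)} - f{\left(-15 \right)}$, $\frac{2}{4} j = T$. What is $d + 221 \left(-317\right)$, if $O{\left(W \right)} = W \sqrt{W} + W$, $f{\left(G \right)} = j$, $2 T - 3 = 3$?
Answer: $-70048 + 15 \sqrt{15} \approx -69990.0$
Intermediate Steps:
$T = 3$ ($T = \frac{3}{2} + \frac{1}{2} \cdot 3 = \frac{3}{2} + \frac{3}{2} = 3$)
$j = 6$ ($j = 2 \cdot 3 = 6$)
$f{\left(G \right)} = 6$
$O{\left(W \right)} = W + W^{\frac{3}{2}}$ ($O{\left(W \right)} = W^{\frac{3}{2}} + W = W + W^{\frac{3}{2}}$)
$d = 9 + 15 \sqrt{15}$ ($d = \left(15 + 15^{\frac{3}{2}}\right) - 6 = \left(15 + 15 \sqrt{15}\right) - 6 = 9 + 15 \sqrt{15} \approx 67.095$)
$d + 221 \left(-317\right) = \left(9 + 15 \sqrt{15}\right) + 221 \left(-317\right) = \left(9 + 15 \sqrt{15}\right) - 70057 = -70048 + 15 \sqrt{15}$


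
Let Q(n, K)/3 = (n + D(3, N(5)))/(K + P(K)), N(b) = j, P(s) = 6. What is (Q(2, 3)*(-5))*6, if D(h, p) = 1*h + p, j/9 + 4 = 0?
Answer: 310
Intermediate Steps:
j = -36 (j = -36 + 9*0 = -36 + 0 = -36)
N(b) = -36
D(h, p) = h + p
Q(n, K) = 3*(-33 + n)/(6 + K) (Q(n, K) = 3*((n + (3 - 36))/(K + 6)) = 3*((n - 33)/(6 + K)) = 3*((-33 + n)/(6 + K)) = 3*(-33 + n)/(6 + K))
(Q(2, 3)*(-5))*6 = ((3*(-33 + 2)/(6 + 3))*(-5))*6 = ((3*(-31)/9)*(-5))*6 = ((3*(⅑)*(-31))*(-5))*6 = -31/3*(-5)*6 = (155/3)*6 = 310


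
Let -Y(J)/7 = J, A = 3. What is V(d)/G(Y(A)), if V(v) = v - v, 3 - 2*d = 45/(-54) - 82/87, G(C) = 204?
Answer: 0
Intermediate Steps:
Y(J) = -7*J
d = 277/116 (d = 3/2 - (45/(-54) - 82/87)/2 = 3/2 - (45*(-1/54) - 82*1/87)/2 = 3/2 - (-⅚ - 82/87)/2 = 3/2 - ½*(-103/58) = 3/2 + 103/116 = 277/116 ≈ 2.3879)
V(v) = 0
V(d)/G(Y(A)) = 0/204 = 0*(1/204) = 0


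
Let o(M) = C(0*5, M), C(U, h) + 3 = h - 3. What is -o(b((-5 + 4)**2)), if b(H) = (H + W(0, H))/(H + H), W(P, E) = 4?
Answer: 7/2 ≈ 3.5000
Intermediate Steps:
C(U, h) = -6 + h (C(U, h) = -3 + (h - 3) = -3 + (-3 + h) = -6 + h)
b(H) = (4 + H)/(2*H) (b(H) = (H + 4)/(H + H) = (4 + H)/((2*H)) = (4 + H)*(1/(2*H)) = (4 + H)/(2*H))
o(M) = -6 + M
-o(b((-5 + 4)**2)) = -(-6 + (4 + (-5 + 4)**2)/(2*((-5 + 4)**2))) = -(-6 + (4 + (-1)**2)/(2*((-1)**2))) = -(-6 + (1/2)*(4 + 1)/1) = -(-6 + (1/2)*1*5) = -(-6 + 5/2) = -1*(-7/2) = 7/2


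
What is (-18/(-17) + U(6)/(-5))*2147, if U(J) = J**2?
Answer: -1120734/85 ≈ -13185.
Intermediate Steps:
(-18/(-17) + U(6)/(-5))*2147 = (-18/(-17) + 6**2/(-5))*2147 = (-18*(-1/17) + 36*(-1/5))*2147 = (18/17 - 36/5)*2147 = -522/85*2147 = -1120734/85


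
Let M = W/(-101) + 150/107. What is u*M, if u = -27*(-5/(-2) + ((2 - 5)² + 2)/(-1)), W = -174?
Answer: 7749756/10807 ≈ 717.11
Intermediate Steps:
u = 459/2 (u = -27*(-5*(-½) + ((-3)² + 2)*(-1)) = -27*(5/2 + (9 + 2)*(-1)) = -27*(5/2 + 11*(-1)) = -27*(5/2 - 11) = -27*(-17/2) = 459/2 ≈ 229.50)
M = 33768/10807 (M = -174/(-101) + 150/107 = -174*(-1/101) + 150*(1/107) = 174/101 + 150/107 = 33768/10807 ≈ 3.1246)
u*M = (459/2)*(33768/10807) = 7749756/10807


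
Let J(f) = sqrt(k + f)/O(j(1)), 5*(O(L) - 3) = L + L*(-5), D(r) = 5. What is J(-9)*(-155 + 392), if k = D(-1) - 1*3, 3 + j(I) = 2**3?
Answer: -237*I*sqrt(7) ≈ -627.04*I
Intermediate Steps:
j(I) = 5 (j(I) = -3 + 2**3 = -3 + 8 = 5)
k = 2 (k = 5 - 1*3 = 5 - 3 = 2)
O(L) = 3 - 4*L/5 (O(L) = 3 + (L + L*(-5))/5 = 3 + (L - 5*L)/5 = 3 + (-4*L)/5 = 3 - 4*L/5)
J(f) = -sqrt(2 + f) (J(f) = sqrt(2 + f)/(3 - 4/5*5) = sqrt(2 + f)/(3 - 4) = sqrt(2 + f)/(-1) = sqrt(2 + f)*(-1) = -sqrt(2 + f))
J(-9)*(-155 + 392) = (-sqrt(2 - 9))*(-155 + 392) = -sqrt(-7)*237 = -I*sqrt(7)*237 = -237*I*sqrt(7)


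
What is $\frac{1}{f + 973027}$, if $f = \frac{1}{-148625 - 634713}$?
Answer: $\frac{783338}{762209024125} \approx 1.0277 \cdot 10^{-6}$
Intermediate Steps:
$f = - \frac{1}{783338}$ ($f = \frac{1}{-783338} = - \frac{1}{783338} \approx -1.2766 \cdot 10^{-6}$)
$\frac{1}{f + 973027} = \frac{1}{- \frac{1}{783338} + 973027} = \frac{1}{\frac{762209024125}{783338}} = \frac{783338}{762209024125}$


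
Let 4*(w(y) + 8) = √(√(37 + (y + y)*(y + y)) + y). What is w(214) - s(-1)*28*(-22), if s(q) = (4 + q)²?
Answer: 5536 + √(214 + √183221)/4 ≈ 5542.3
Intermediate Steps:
w(y) = -8 + √(y + √(37 + 4*y²))/4 (w(y) = -8 + √(√(37 + (y + y)*(y + y)) + y)/4 = -8 + √(√(37 + (2*y)*(2*y)) + y)/4 = -8 + √(√(37 + 4*y²) + y)/4 = -8 + √(y + √(37 + 4*y²))/4)
w(214) - s(-1)*28*(-22) = (-8 + √(214 + √(37 + 4*214²))/4) - (4 - 1)²*28*(-22) = (-8 + √(214 + √(37 + 4*45796))/4) - 3²*28*(-22) = (-8 + √(214 + √(37 + 183184))/4) - 9*28*(-22) = (-8 + √(214 + √183221)/4) - 252*(-22) = (-8 + √(214 + √183221)/4) - 1*(-5544) = (-8 + √(214 + √183221)/4) + 5544 = 5536 + √(214 + √183221)/4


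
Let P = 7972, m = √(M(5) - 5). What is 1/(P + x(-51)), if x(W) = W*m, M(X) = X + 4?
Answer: 1/7870 ≈ 0.00012706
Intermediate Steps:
M(X) = 4 + X
m = 2 (m = √((4 + 5) - 5) = √(9 - 5) = √4 = 2)
x(W) = 2*W (x(W) = W*2 = 2*W)
1/(P + x(-51)) = 1/(7972 + 2*(-51)) = 1/(7972 - 102) = 1/7870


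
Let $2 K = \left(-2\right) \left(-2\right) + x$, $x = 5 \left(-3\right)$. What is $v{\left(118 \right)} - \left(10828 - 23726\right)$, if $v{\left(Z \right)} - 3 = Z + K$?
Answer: $\frac{26027}{2} \approx 13014.0$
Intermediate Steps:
$x = -15$
$K = - \frac{11}{2}$ ($K = \frac{\left(-2\right) \left(-2\right) - 15}{2} = \frac{4 - 15}{2} = \frac{1}{2} \left(-11\right) = - \frac{11}{2} \approx -5.5$)
$v{\left(Z \right)} = - \frac{5}{2} + Z$ ($v{\left(Z \right)} = 3 + \left(Z - \frac{11}{2}\right) = 3 + \left(- \frac{11}{2} + Z\right) = - \frac{5}{2} + Z$)
$v{\left(118 \right)} - \left(10828 - 23726\right) = \left(- \frac{5}{2} + 118\right) - \left(10828 - 23726\right) = \frac{231}{2} - -12898 = \frac{231}{2} + 12898 = \frac{26027}{2}$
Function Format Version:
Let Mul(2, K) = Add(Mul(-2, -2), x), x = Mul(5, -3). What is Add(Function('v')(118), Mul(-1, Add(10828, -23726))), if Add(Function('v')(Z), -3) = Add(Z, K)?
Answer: Rational(26027, 2) ≈ 13014.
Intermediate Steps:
x = -15
K = Rational(-11, 2) (K = Mul(Rational(1, 2), Add(Mul(-2, -2), -15)) = Mul(Rational(1, 2), Add(4, -15)) = Mul(Rational(1, 2), -11) = Rational(-11, 2) ≈ -5.5000)
Function('v')(Z) = Add(Rational(-5, 2), Z) (Function('v')(Z) = Add(3, Add(Z, Rational(-11, 2))) = Add(3, Add(Rational(-11, 2), Z)) = Add(Rational(-5, 2), Z))
Add(Function('v')(118), Mul(-1, Add(10828, -23726))) = Add(Add(Rational(-5, 2), 118), Mul(-1, Add(10828, -23726))) = Add(Rational(231, 2), Mul(-1, -12898)) = Add(Rational(231, 2), 12898) = Rational(26027, 2)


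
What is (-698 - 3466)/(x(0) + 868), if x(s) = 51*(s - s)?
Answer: -1041/217 ≈ -4.7972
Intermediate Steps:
x(s) = 0 (x(s) = 51*0 = 0)
(-698 - 3466)/(x(0) + 868) = (-698 - 3466)/(0 + 868) = -4164/868 = -4164*1/868 = -1041/217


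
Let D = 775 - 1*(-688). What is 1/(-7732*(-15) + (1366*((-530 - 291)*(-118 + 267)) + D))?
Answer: -1/166983971 ≈ -5.9886e-9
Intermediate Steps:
D = 1463 (D = 775 + 688 = 1463)
1/(-7732*(-15) + (1366*((-530 - 291)*(-118 + 267)) + D)) = 1/(-7732*(-15) + (1366*((-530 - 291)*(-118 + 267)) + 1463)) = 1/(115980 + (1366*(-821*149) + 1463)) = 1/(115980 + (1366*(-122329) + 1463)) = 1/(115980 + (-167101414 + 1463)) = 1/(115980 - 167099951) = 1/(-166983971) = -1/166983971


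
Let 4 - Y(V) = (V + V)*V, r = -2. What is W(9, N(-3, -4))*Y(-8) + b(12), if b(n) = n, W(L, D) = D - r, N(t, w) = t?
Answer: 136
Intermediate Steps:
W(L, D) = 2 + D (W(L, D) = D - 1*(-2) = D + 2 = 2 + D)
Y(V) = 4 - 2*V² (Y(V) = 4 - (V + V)*V = 4 - 2*V*V = 4 - 2*V²)
W(9, N(-3, -4))*Y(-8) + b(12) = (2 - 3)*(4 - 2*(-8)²) + 12 = -(4 - 2*64) + 12 = -(4 - 128) + 12 = -1*(-124) + 12 = 124 + 12 = 136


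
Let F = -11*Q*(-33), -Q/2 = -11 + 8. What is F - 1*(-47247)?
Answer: 49425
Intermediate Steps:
Q = 6 (Q = -2*(-11 + 8) = -2*(-3) = 6)
F = 2178 (F = -11*6*(-33) = -66*(-33) = 2178)
F - 1*(-47247) = 2178 - 1*(-47247) = 2178 + 47247 = 49425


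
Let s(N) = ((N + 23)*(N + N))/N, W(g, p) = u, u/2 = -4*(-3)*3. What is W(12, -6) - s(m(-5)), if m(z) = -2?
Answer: 30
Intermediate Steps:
u = 72 (u = 2*(-4*(-3)*3) = 2*(12*3) = 2*36 = 72)
W(g, p) = 72
s(N) = 46 + 2*N (s(N) = ((23 + N)*(2*N))/N = (2*N*(23 + N))/N = 46 + 2*N)
W(12, -6) - s(m(-5)) = 72 - (46 + 2*(-2)) = 72 - (46 - 4) = 72 - 1*42 = 72 - 42 = 30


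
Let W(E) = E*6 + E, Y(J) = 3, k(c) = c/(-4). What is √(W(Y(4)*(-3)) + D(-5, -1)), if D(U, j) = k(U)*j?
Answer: I*√257/2 ≈ 8.0156*I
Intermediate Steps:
k(c) = -c/4 (k(c) = c*(-¼) = -c/4)
D(U, j) = -U*j/4 (D(U, j) = (-U/4)*j = -U*j/4)
W(E) = 7*E (W(E) = 6*E + E = 7*E)
√(W(Y(4)*(-3)) + D(-5, -1)) = √(7*(3*(-3)) - ¼*(-5)*(-1)) = √(7*(-9) - 5/4) = √(-63 - 5/4) = √(-257/4) = I*√257/2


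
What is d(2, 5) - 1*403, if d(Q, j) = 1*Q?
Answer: -401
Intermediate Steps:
d(Q, j) = Q
d(2, 5) - 1*403 = 2 - 1*403 = 2 - 403 = -401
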